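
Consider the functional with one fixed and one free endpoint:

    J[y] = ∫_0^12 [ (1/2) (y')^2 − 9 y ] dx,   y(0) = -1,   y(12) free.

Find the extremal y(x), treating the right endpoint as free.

The Lagrangian L = (1/2) (y')^2 − 9 y gives
    ∂L/∂y = −9,   ∂L/∂y' = y'.
Euler-Lagrange: d/dx(y') − (−9) = 0, i.e. y'' + 9 = 0, so
    y(x) = −(9/2) x^2 + C1 x + C2.
Fixed left endpoint y(0) = -1 ⇒ C2 = -1.
The right endpoint x = 12 is free, so the natural (transversality) condition is ∂L/∂y' |_{x=12} = 0, i.e. y'(12) = 0.
Compute y'(x) = −9 x + C1, so y'(12) = −108 + C1 = 0 ⇒ C1 = 108.
Therefore the extremal is
    y(x) = −(9/2) x^2 + 108 x − 1.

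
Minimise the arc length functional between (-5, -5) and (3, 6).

Arc-length functional: J[y] = ∫ sqrt(1 + (y')^2) dx.
Lagrangian L = sqrt(1 + (y')^2) has no explicit y dependence, so ∂L/∂y = 0 and the Euler-Lagrange equation gives
    d/dx( y' / sqrt(1 + (y')^2) ) = 0  ⇒  y' / sqrt(1 + (y')^2) = const.
Hence y' is constant, so y(x) is affine.
Fitting the endpoints (-5, -5) and (3, 6):
    slope m = (6 − (-5)) / (3 − (-5)) = 11/8,
    intercept c = (-5) − m·(-5) = 15/8.
Extremal: y(x) = (11/8) x + 15/8.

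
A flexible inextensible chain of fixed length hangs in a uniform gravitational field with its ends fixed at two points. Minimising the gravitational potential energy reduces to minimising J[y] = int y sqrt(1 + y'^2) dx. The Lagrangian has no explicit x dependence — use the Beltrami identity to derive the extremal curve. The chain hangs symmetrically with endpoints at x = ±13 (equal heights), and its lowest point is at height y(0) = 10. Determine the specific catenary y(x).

The Lagrangian L(y, y') = y sqrt(1 + y'^2) has no explicit x dependence, so the Beltrami identity applies:
    L − y' ∂L/∂y' = C.
Compute ∂L/∂y' = y · y' / sqrt(1 + y'^2). Then
    L − y' ∂L/∂y'
    = y sqrt(1 + y'^2) − y · y'^2 / sqrt(1 + y'^2)
    = y (1 + y'^2 − y'^2) / sqrt(1 + y'^2)
    = y / sqrt(1 + y'^2) = C.
Squaring gives y^2 = C^2 (1 + y'^2), i.e.
    y'^2 = y^2 / C^2 − 1.
Separating variables,
    dy / sqrt(y^2 − C^2) = dx / C,
and integrating gives arccosh(y / C) = (x − a)/C, so
    y(x) = C cosh((x − a)/C),
the catenary. The constants C and a are fixed by the two endpoint conditions (and, for the hanging-chain problem, the length constraint selects C).
Now fit the given data. The endpoints x = ±13 are symmetric at equal height, so the catenary is even about its minimum: a = 0 and y(x) = C cosh(x/C). The lowest point is y(0) = C cosh(0) = C, and we are told y(0) = 10, so C = 10. Therefore
    y(x) = 10 cosh(x/10),
and at the endpoints
    y(±13) = 10 cosh(13/10).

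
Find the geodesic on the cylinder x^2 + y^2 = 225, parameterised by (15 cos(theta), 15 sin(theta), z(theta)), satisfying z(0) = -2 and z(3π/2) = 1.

Parameterise the cylinder of radius R = 15 as
    r(θ) = (15 cos θ, 15 sin θ, z(θ)).
The arc-length element is
    ds = sqrt(225 + (dz/dθ)^2) dθ,
so the Lagrangian is L = sqrt(225 + z'^2).
L depends on z' only, not on z or θ, so ∂L/∂z = 0 and
    ∂L/∂z' = z' / sqrt(225 + z'^2).
The Euler-Lagrange equation gives
    d/dθ( z' / sqrt(225 + z'^2) ) = 0,
so z' is constant. Integrating once:
    z(θ) = a θ + b,
a helix on the cylinder (a straight line when the cylinder is unrolled). The constants a, b are determined by the endpoint conditions.
With endpoint conditions z(0) = -2 and z(3π/2) = 1: from z(0) = b we get b = -2, and a·3π/2 + -2 = 1 gives a = 2/π, so
    z(θ) = (2/π) θ − 2.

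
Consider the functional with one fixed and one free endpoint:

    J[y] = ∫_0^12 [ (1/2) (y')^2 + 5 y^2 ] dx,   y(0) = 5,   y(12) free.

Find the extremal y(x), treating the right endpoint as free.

The Lagrangian L = (1/2) (y')^2 + 5 y^2 gives
    ∂L/∂y = 10 y,   ∂L/∂y' = y'.
Euler-Lagrange: y'' − 10 y = 0.
With k = sqrt(10), the general solution is
    y(x) = A cosh(sqrt(10) x) + B sinh(sqrt(10) x).
Fixed left endpoint y(0) = 5 ⇒ A = 5.
The right endpoint x = 12 is free, so the natural (transversality) condition is ∂L/∂y' |_{x=12} = 0, i.e. y'(12) = 0.
Compute y'(x) = A k sinh(k x) + B k cosh(k x), so
    y'(12) = A k sinh(k·12) + B k cosh(k·12) = 0
    ⇒ B = −A tanh(k·12) = − 5 tanh(sqrt(10)·12).
Therefore the extremal is
    y(x) = 5 cosh(sqrt(10) x) − 5 tanh(sqrt(10)·12) sinh(sqrt(10) x).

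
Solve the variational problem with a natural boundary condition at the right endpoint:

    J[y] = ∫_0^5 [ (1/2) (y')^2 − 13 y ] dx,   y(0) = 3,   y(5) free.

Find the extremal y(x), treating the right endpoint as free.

The Lagrangian L = (1/2) (y')^2 − 13 y gives
    ∂L/∂y = −13,   ∂L/∂y' = y'.
Euler-Lagrange: d/dx(y') − (−13) = 0, i.e. y'' + 13 = 0, so
    y(x) = −(13/2) x^2 + C1 x + C2.
Fixed left endpoint y(0) = 3 ⇒ C2 = 3.
The right endpoint x = 5 is free, so the natural (transversality) condition is ∂L/∂y' |_{x=5} = 0, i.e. y'(5) = 0.
Compute y'(x) = −13 x + C1, so y'(5) = −65 + C1 = 0 ⇒ C1 = 65.
Therefore the extremal is
    y(x) = −(13/2) x^2 + 65 x + 3.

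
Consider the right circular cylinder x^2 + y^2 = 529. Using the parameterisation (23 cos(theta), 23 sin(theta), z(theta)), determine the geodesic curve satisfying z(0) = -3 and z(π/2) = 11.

Parameterise the cylinder of radius R = 23 as
    r(θ) = (23 cos θ, 23 sin θ, z(θ)).
The arc-length element is
    ds = sqrt(529 + (dz/dθ)^2) dθ,
so the Lagrangian is L = sqrt(529 + z'^2).
L depends on z' only, not on z or θ, so ∂L/∂z = 0 and
    ∂L/∂z' = z' / sqrt(529 + z'^2).
The Euler-Lagrange equation gives
    d/dθ( z' / sqrt(529 + z'^2) ) = 0,
so z' is constant. Integrating once:
    z(θ) = a θ + b,
a helix on the cylinder (a straight line when the cylinder is unrolled). The constants a, b are determined by the endpoint conditions.
With endpoint conditions z(0) = -3 and z(π/2) = 11: from z(0) = b we get b = -3, and a·π/2 + -3 = 11 gives a = 28/π, so
    z(θ) = (28/π) θ − 3.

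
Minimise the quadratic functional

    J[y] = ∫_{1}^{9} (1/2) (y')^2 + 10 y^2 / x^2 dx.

The Lagrangian is L = (1/2) (y')^2 + 10 y^2 / x^2.
Compute ∂L/∂y = 20y/x^2, ∂L/∂y' = y'.
The Euler-Lagrange equation d/dx(∂L/∂y') − ∂L/∂y = 0 reduces to
    y'' − 20/x^2 · y = 0  (x > 0).
Its general solution is
    y(x) = A x^5 + B x^(-4),
with A, B fixed by the endpoint conditions.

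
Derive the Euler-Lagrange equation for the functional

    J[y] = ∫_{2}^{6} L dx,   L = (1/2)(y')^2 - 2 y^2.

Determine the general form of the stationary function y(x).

The Lagrangian is L = (1/2)(y')^2 - 2 y^2.
∂L/∂y = -4y.
∂L/∂y' = y'.
The Euler-Lagrange equation d/dx(∂L/∂y') − ∂L/∂y = 0 becomes:
    y'' + 4 y = 0
General solution: y(x) = A sin(2x) + B cos(2x), where A and B are arbitrary constants fixed by the endpoint conditions.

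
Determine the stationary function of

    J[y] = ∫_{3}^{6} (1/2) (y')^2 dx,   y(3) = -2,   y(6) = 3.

The Lagrangian is L = (1/2) (y')^2.
Compute ∂L/∂y = 0, ∂L/∂y' = y'.
The Euler-Lagrange equation d/dx(∂L/∂y') − ∂L/∂y = 0 reduces to
    y'' = 0.
Its general solution is
    y(x) = A x + B,
with A, B fixed by the endpoint conditions.
Applying the endpoint conditions y(3) = -2 and y(6) = 3: solve A·3 + B = -2 and A·6 + B = 3. Subtracting gives A(6 − 3) = 3 − -2, so A = 5/3, and B = -2 − A·3 = -7. Therefore
    y(x) = (5/3) x - 7.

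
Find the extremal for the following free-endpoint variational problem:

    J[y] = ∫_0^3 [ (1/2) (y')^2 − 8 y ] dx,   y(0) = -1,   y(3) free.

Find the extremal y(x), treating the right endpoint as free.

The Lagrangian L = (1/2) (y')^2 − 8 y gives
    ∂L/∂y = −8,   ∂L/∂y' = y'.
Euler-Lagrange: d/dx(y') − (−8) = 0, i.e. y'' + 8 = 0, so
    y(x) = −(8/2) x^2 + C1 x + C2.
Fixed left endpoint y(0) = -1 ⇒ C2 = -1.
The right endpoint x = 3 is free, so the natural (transversality) condition is ∂L/∂y' |_{x=3} = 0, i.e. y'(3) = 0.
Compute y'(x) = −8 x + C1, so y'(3) = −24 + C1 = 0 ⇒ C1 = 24.
Therefore the extremal is
    y(x) = −4 x^2 + 24 x − 1.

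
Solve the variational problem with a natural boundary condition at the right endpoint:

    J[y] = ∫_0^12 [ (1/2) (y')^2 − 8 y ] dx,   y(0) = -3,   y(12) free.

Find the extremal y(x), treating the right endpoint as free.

The Lagrangian L = (1/2) (y')^2 − 8 y gives
    ∂L/∂y = −8,   ∂L/∂y' = y'.
Euler-Lagrange: d/dx(y') − (−8) = 0, i.e. y'' + 8 = 0, so
    y(x) = −(8/2) x^2 + C1 x + C2.
Fixed left endpoint y(0) = -3 ⇒ C2 = -3.
The right endpoint x = 12 is free, so the natural (transversality) condition is ∂L/∂y' |_{x=12} = 0, i.e. y'(12) = 0.
Compute y'(x) = −8 x + C1, so y'(12) = −96 + C1 = 0 ⇒ C1 = 96.
Therefore the extremal is
    y(x) = −4 x^2 + 96 x − 3.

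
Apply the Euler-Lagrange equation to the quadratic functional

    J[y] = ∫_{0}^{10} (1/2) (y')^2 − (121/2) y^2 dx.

The Lagrangian is L = (1/2) (y')^2 − (121/2) y^2.
Compute ∂L/∂y = -121y, ∂L/∂y' = y'.
The Euler-Lagrange equation d/dx(∂L/∂y') − ∂L/∂y = 0 reduces to
    y'' + 121 y = 0.
Its general solution is
    y(x) = A sin(11x) + B cos(11x),
with A, B fixed by the endpoint conditions.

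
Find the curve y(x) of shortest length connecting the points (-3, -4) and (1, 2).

Arc-length functional: J[y] = ∫ sqrt(1 + (y')^2) dx.
Lagrangian L = sqrt(1 + (y')^2) has no explicit y dependence, so ∂L/∂y = 0 and the Euler-Lagrange equation gives
    d/dx( y' / sqrt(1 + (y')^2) ) = 0  ⇒  y' / sqrt(1 + (y')^2) = const.
Hence y' is constant, so y(x) is affine.
Fitting the endpoints (-3, -4) and (1, 2):
    slope m = (2 − (-4)) / (1 − (-3)) = 3/2,
    intercept c = (-4) − m·(-3) = 1/2.
Extremal: y(x) = (3/2) x + 1/2.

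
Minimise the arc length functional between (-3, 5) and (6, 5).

Arc-length functional: J[y] = ∫ sqrt(1 + (y')^2) dx.
Lagrangian L = sqrt(1 + (y')^2) has no explicit y dependence, so ∂L/∂y = 0 and the Euler-Lagrange equation gives
    d/dx( y' / sqrt(1 + (y')^2) ) = 0  ⇒  y' / sqrt(1 + (y')^2) = const.
Hence y' is constant, so y(x) is affine.
Fitting the endpoints (-3, 5) and (6, 5):
    slope m = (5 − 5) / (6 − (-3)) = 0,
    intercept c = 5 − m·(-3) = 5.
Extremal: y(x) = 5.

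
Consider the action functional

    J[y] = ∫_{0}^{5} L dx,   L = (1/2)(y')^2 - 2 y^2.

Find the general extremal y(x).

The Lagrangian is L = (1/2)(y')^2 - 2 y^2.
∂L/∂y = -4y.
∂L/∂y' = y'.
The Euler-Lagrange equation d/dx(∂L/∂y') − ∂L/∂y = 0 becomes:
    y'' + 4 y = 0
General solution: y(x) = A sin(2x) + B cos(2x), where A and B are arbitrary constants fixed by the endpoint conditions.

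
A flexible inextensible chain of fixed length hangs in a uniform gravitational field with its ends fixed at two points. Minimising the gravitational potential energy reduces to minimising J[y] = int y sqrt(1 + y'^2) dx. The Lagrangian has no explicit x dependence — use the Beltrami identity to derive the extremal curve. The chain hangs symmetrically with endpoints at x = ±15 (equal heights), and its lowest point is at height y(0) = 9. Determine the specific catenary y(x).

The Lagrangian L(y, y') = y sqrt(1 + y'^2) has no explicit x dependence, so the Beltrami identity applies:
    L − y' ∂L/∂y' = C.
Compute ∂L/∂y' = y · y' / sqrt(1 + y'^2). Then
    L − y' ∂L/∂y'
    = y sqrt(1 + y'^2) − y · y'^2 / sqrt(1 + y'^2)
    = y (1 + y'^2 − y'^2) / sqrt(1 + y'^2)
    = y / sqrt(1 + y'^2) = C.
Squaring gives y^2 = C^2 (1 + y'^2), i.e.
    y'^2 = y^2 / C^2 − 1.
Separating variables,
    dy / sqrt(y^2 − C^2) = dx / C,
and integrating gives arccosh(y / C) = (x − a)/C, so
    y(x) = C cosh((x − a)/C),
the catenary. The constants C and a are fixed by the two endpoint conditions (and, for the hanging-chain problem, the length constraint selects C).
Now fit the given data. The endpoints x = ±15 are symmetric at equal height, so the catenary is even about its minimum: a = 0 and y(x) = C cosh(x/C). The lowest point is y(0) = C cosh(0) = C, and we are told y(0) = 9, so C = 9. Therefore
    y(x) = 9 cosh(x/9),
and at the endpoints
    y(±15) = 9 cosh(15/9).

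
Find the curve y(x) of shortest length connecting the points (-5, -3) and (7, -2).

Arc-length functional: J[y] = ∫ sqrt(1 + (y')^2) dx.
Lagrangian L = sqrt(1 + (y')^2) has no explicit y dependence, so ∂L/∂y = 0 and the Euler-Lagrange equation gives
    d/dx( y' / sqrt(1 + (y')^2) ) = 0  ⇒  y' / sqrt(1 + (y')^2) = const.
Hence y' is constant, so y(x) is affine.
Fitting the endpoints (-5, -3) and (7, -2):
    slope m = ((-2) − (-3)) / (7 − (-5)) = 1/12,
    intercept c = (-3) − m·(-5) = -31/12.
Extremal: y(x) = (1/12) x - 31/12.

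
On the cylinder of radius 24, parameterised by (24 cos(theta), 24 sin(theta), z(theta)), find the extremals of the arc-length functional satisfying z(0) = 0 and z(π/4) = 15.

Parameterise the cylinder of radius R = 24 as
    r(θ) = (24 cos θ, 24 sin θ, z(θ)).
The arc-length element is
    ds = sqrt(576 + (dz/dθ)^2) dθ,
so the Lagrangian is L = sqrt(576 + z'^2).
L depends on z' only, not on z or θ, so ∂L/∂z = 0 and
    ∂L/∂z' = z' / sqrt(576 + z'^2).
The Euler-Lagrange equation gives
    d/dθ( z' / sqrt(576 + z'^2) ) = 0,
so z' is constant. Integrating once:
    z(θ) = a θ + b,
a helix on the cylinder (a straight line when the cylinder is unrolled). The constants a, b are determined by the endpoint conditions.
With endpoint conditions z(0) = 0 and z(π/4) = 15: from z(0) = b we get b = 0, and a·π/4 + 0 = 15 gives a = 60/π, so
    z(θ) = (60/π) θ.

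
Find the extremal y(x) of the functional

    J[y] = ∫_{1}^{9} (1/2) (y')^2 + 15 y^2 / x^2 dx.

The Lagrangian is L = (1/2) (y')^2 + 15 y^2 / x^2.
Compute ∂L/∂y = 30y/x^2, ∂L/∂y' = y'.
The Euler-Lagrange equation d/dx(∂L/∂y') − ∂L/∂y = 0 reduces to
    y'' − 30/x^2 · y = 0  (x > 0).
Its general solution is
    y(x) = A x^6 + B x^(-5),
with A, B fixed by the endpoint conditions.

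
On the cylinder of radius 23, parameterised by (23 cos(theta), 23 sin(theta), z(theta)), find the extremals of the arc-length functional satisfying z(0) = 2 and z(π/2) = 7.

Parameterise the cylinder of radius R = 23 as
    r(θ) = (23 cos θ, 23 sin θ, z(θ)).
The arc-length element is
    ds = sqrt(529 + (dz/dθ)^2) dθ,
so the Lagrangian is L = sqrt(529 + z'^2).
L depends on z' only, not on z or θ, so ∂L/∂z = 0 and
    ∂L/∂z' = z' / sqrt(529 + z'^2).
The Euler-Lagrange equation gives
    d/dθ( z' / sqrt(529 + z'^2) ) = 0,
so z' is constant. Integrating once:
    z(θ) = a θ + b,
a helix on the cylinder (a straight line when the cylinder is unrolled). The constants a, b are determined by the endpoint conditions.
With endpoint conditions z(0) = 2 and z(π/2) = 7: from z(0) = b we get b = 2, and a·π/2 + 2 = 7 gives a = 10/π, so
    z(θ) = (10/π) θ + 2.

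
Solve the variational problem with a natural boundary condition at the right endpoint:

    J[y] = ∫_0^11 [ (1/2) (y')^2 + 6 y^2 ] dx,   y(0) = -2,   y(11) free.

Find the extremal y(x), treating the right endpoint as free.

The Lagrangian L = (1/2) (y')^2 + 6 y^2 gives
    ∂L/∂y = 12 y,   ∂L/∂y' = y'.
Euler-Lagrange: y'' − 12 y = 0.
With k = sqrt(12), the general solution is
    y(x) = A cosh(sqrt(12) x) + B sinh(sqrt(12) x).
Fixed left endpoint y(0) = -2 ⇒ A = -2.
The right endpoint x = 11 is free, so the natural (transversality) condition is ∂L/∂y' |_{x=11} = 0, i.e. y'(11) = 0.
Compute y'(x) = A k sinh(k x) + B k cosh(k x), so
    y'(11) = A k sinh(k·11) + B k cosh(k·11) = 0
    ⇒ B = −A tanh(k·11) = 2 tanh(sqrt(12)·11).
Therefore the extremal is
    y(x) = −2 cosh(sqrt(12) x) + 2 tanh(sqrt(12)·11) sinh(sqrt(12) x).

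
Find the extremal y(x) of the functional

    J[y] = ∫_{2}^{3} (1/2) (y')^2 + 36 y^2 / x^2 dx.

The Lagrangian is L = (1/2) (y')^2 + 36 y^2 / x^2.
Compute ∂L/∂y = 72y/x^2, ∂L/∂y' = y'.
The Euler-Lagrange equation d/dx(∂L/∂y') − ∂L/∂y = 0 reduces to
    y'' − 72/x^2 · y = 0  (x > 0).
Its general solution is
    y(x) = A x^9 + B x^(-8),
with A, B fixed by the endpoint conditions.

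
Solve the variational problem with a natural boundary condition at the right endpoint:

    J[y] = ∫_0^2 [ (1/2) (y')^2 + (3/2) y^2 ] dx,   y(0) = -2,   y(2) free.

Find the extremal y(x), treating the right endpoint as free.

The Lagrangian L = (1/2) (y')^2 + (3/2) y^2 gives
    ∂L/∂y = 3 y,   ∂L/∂y' = y'.
Euler-Lagrange: y'' − 3 y = 0.
With k = sqrt(3), the general solution is
    y(x) = A cosh(sqrt(3) x) + B sinh(sqrt(3) x).
Fixed left endpoint y(0) = -2 ⇒ A = -2.
The right endpoint x = 2 is free, so the natural (transversality) condition is ∂L/∂y' |_{x=2} = 0, i.e. y'(2) = 0.
Compute y'(x) = A k sinh(k x) + B k cosh(k x), so
    y'(2) = A k sinh(k·2) + B k cosh(k·2) = 0
    ⇒ B = −A tanh(k·2) = 2 tanh(sqrt(3)·2).
Therefore the extremal is
    y(x) = −2 cosh(sqrt(3) x) + 2 tanh(sqrt(3)·2) sinh(sqrt(3) x).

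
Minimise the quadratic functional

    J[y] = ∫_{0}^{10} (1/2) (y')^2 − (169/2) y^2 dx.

The Lagrangian is L = (1/2) (y')^2 − (169/2) y^2.
Compute ∂L/∂y = -169y, ∂L/∂y' = y'.
The Euler-Lagrange equation d/dx(∂L/∂y') − ∂L/∂y = 0 reduces to
    y'' + 169 y = 0.
Its general solution is
    y(x) = A sin(13x) + B cos(13x),
with A, B fixed by the endpoint conditions.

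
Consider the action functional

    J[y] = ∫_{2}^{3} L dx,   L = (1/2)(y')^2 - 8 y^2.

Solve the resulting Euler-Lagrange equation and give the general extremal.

The Lagrangian is L = (1/2)(y')^2 - 8 y^2.
∂L/∂y = -16y.
∂L/∂y' = y'.
The Euler-Lagrange equation d/dx(∂L/∂y') − ∂L/∂y = 0 becomes:
    y'' + 16 y = 0
General solution: y(x) = A sin(4x) + B cos(4x), where A and B are arbitrary constants fixed by the endpoint conditions.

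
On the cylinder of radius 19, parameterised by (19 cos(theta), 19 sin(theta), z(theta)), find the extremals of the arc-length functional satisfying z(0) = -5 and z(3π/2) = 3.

Parameterise the cylinder of radius R = 19 as
    r(θ) = (19 cos θ, 19 sin θ, z(θ)).
The arc-length element is
    ds = sqrt(361 + (dz/dθ)^2) dθ,
so the Lagrangian is L = sqrt(361 + z'^2).
L depends on z' only, not on z or θ, so ∂L/∂z = 0 and
    ∂L/∂z' = z' / sqrt(361 + z'^2).
The Euler-Lagrange equation gives
    d/dθ( z' / sqrt(361 + z'^2) ) = 0,
so z' is constant. Integrating once:
    z(θ) = a θ + b,
a helix on the cylinder (a straight line when the cylinder is unrolled). The constants a, b are determined by the endpoint conditions.
With endpoint conditions z(0) = -5 and z(3π/2) = 3: from z(0) = b we get b = -5, and a·3π/2 + -5 = 3 gives a = 16/(3π), so
    z(θ) = (16/(3π)) θ − 5.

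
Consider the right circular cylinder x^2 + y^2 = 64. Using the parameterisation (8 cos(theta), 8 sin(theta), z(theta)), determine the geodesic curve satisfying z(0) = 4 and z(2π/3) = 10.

Parameterise the cylinder of radius R = 8 as
    r(θ) = (8 cos θ, 8 sin θ, z(θ)).
The arc-length element is
    ds = sqrt(64 + (dz/dθ)^2) dθ,
so the Lagrangian is L = sqrt(64 + z'^2).
L depends on z' only, not on z or θ, so ∂L/∂z = 0 and
    ∂L/∂z' = z' / sqrt(64 + z'^2).
The Euler-Lagrange equation gives
    d/dθ( z' / sqrt(64 + z'^2) ) = 0,
so z' is constant. Integrating once:
    z(θ) = a θ + b,
a helix on the cylinder (a straight line when the cylinder is unrolled). The constants a, b are determined by the endpoint conditions.
With endpoint conditions z(0) = 4 and z(2π/3) = 10: from z(0) = b we get b = 4, and a·2π/3 + 4 = 10 gives a = 9/π, so
    z(θ) = (9/π) θ + 4.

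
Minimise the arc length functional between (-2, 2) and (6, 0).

Arc-length functional: J[y] = ∫ sqrt(1 + (y')^2) dx.
Lagrangian L = sqrt(1 + (y')^2) has no explicit y dependence, so ∂L/∂y = 0 and the Euler-Lagrange equation gives
    d/dx( y' / sqrt(1 + (y')^2) ) = 0  ⇒  y' / sqrt(1 + (y')^2) = const.
Hence y' is constant, so y(x) is affine.
Fitting the endpoints (-2, 2) and (6, 0):
    slope m = (0 − 2) / (6 − (-2)) = -1/4,
    intercept c = 2 − m·(-2) = 3/2.
Extremal: y(x) = (-1/4) x + 3/2.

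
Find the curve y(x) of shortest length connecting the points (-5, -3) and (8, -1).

Arc-length functional: J[y] = ∫ sqrt(1 + (y')^2) dx.
Lagrangian L = sqrt(1 + (y')^2) has no explicit y dependence, so ∂L/∂y = 0 and the Euler-Lagrange equation gives
    d/dx( y' / sqrt(1 + (y')^2) ) = 0  ⇒  y' / sqrt(1 + (y')^2) = const.
Hence y' is constant, so y(x) is affine.
Fitting the endpoints (-5, -3) and (8, -1):
    slope m = ((-1) − (-3)) / (8 − (-5)) = 2/13,
    intercept c = (-3) − m·(-5) = -29/13.
Extremal: y(x) = (2/13) x - 29/13.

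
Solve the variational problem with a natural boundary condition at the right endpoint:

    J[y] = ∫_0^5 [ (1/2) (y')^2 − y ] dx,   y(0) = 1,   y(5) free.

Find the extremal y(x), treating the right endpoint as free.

The Lagrangian L = (1/2) (y')^2 − y gives
    ∂L/∂y = −1,   ∂L/∂y' = y'.
Euler-Lagrange: d/dx(y') − (−1) = 0, i.e. y'' + 1 = 0, so
    y(x) = −(1/2) x^2 + C1 x + C2.
Fixed left endpoint y(0) = 1 ⇒ C2 = 1.
The right endpoint x = 5 is free, so the natural (transversality) condition is ∂L/∂y' |_{x=5} = 0, i.e. y'(5) = 0.
Compute y'(x) = −1 x + C1, so y'(5) = −5 + C1 = 0 ⇒ C1 = 5.
Therefore the extremal is
    y(x) = −x^2/2 + 5 x + 1.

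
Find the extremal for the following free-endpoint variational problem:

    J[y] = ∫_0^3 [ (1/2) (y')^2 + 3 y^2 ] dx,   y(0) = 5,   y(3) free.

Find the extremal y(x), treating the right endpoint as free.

The Lagrangian L = (1/2) (y')^2 + 3 y^2 gives
    ∂L/∂y = 6 y,   ∂L/∂y' = y'.
Euler-Lagrange: y'' − 6 y = 0.
With k = sqrt(6), the general solution is
    y(x) = A cosh(sqrt(6) x) + B sinh(sqrt(6) x).
Fixed left endpoint y(0) = 5 ⇒ A = 5.
The right endpoint x = 3 is free, so the natural (transversality) condition is ∂L/∂y' |_{x=3} = 0, i.e. y'(3) = 0.
Compute y'(x) = A k sinh(k x) + B k cosh(k x), so
    y'(3) = A k sinh(k·3) + B k cosh(k·3) = 0
    ⇒ B = −A tanh(k·3) = − 5 tanh(sqrt(6)·3).
Therefore the extremal is
    y(x) = 5 cosh(sqrt(6) x) − 5 tanh(sqrt(6)·3) sinh(sqrt(6) x).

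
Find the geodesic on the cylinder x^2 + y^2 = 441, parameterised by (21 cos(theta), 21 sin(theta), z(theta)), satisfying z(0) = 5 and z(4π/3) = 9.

Parameterise the cylinder of radius R = 21 as
    r(θ) = (21 cos θ, 21 sin θ, z(θ)).
The arc-length element is
    ds = sqrt(441 + (dz/dθ)^2) dθ,
so the Lagrangian is L = sqrt(441 + z'^2).
L depends on z' only, not on z or θ, so ∂L/∂z = 0 and
    ∂L/∂z' = z' / sqrt(441 + z'^2).
The Euler-Lagrange equation gives
    d/dθ( z' / sqrt(441 + z'^2) ) = 0,
so z' is constant. Integrating once:
    z(θ) = a θ + b,
a helix on the cylinder (a straight line when the cylinder is unrolled). The constants a, b are determined by the endpoint conditions.
With endpoint conditions z(0) = 5 and z(4π/3) = 9: from z(0) = b we get b = 5, and a·4π/3 + 5 = 9 gives a = 3/π, so
    z(θ) = (3/π) θ + 5.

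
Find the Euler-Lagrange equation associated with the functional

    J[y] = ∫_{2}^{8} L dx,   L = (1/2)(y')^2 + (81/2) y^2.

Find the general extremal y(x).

The Lagrangian is L = (1/2)(y')^2 + (81/2) y^2.
∂L/∂y = 81y.
∂L/∂y' = y'.
The Euler-Lagrange equation d/dx(∂L/∂y') − ∂L/∂y = 0 becomes:
    y'' - 81 y = 0
General solution: y(x) = A e^(9x) + B e^(-9x), where A and B are arbitrary constants fixed by the endpoint conditions.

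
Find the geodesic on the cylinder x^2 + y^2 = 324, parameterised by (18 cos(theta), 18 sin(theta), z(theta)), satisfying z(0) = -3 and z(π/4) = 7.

Parameterise the cylinder of radius R = 18 as
    r(θ) = (18 cos θ, 18 sin θ, z(θ)).
The arc-length element is
    ds = sqrt(324 + (dz/dθ)^2) dθ,
so the Lagrangian is L = sqrt(324 + z'^2).
L depends on z' only, not on z or θ, so ∂L/∂z = 0 and
    ∂L/∂z' = z' / sqrt(324 + z'^2).
The Euler-Lagrange equation gives
    d/dθ( z' / sqrt(324 + z'^2) ) = 0,
so z' is constant. Integrating once:
    z(θ) = a θ + b,
a helix on the cylinder (a straight line when the cylinder is unrolled). The constants a, b are determined by the endpoint conditions.
With endpoint conditions z(0) = -3 and z(π/4) = 7: from z(0) = b we get b = -3, and a·π/4 + -3 = 7 gives a = 40/π, so
    z(θ) = (40/π) θ − 3.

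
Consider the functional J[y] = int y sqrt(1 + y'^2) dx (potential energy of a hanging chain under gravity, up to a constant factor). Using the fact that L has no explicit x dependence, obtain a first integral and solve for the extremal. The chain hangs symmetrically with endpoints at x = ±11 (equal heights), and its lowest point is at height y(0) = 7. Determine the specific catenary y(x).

The Lagrangian L(y, y') = y sqrt(1 + y'^2) has no explicit x dependence, so the Beltrami identity applies:
    L − y' ∂L/∂y' = C.
Compute ∂L/∂y' = y · y' / sqrt(1 + y'^2). Then
    L − y' ∂L/∂y'
    = y sqrt(1 + y'^2) − y · y'^2 / sqrt(1 + y'^2)
    = y (1 + y'^2 − y'^2) / sqrt(1 + y'^2)
    = y / sqrt(1 + y'^2) = C.
Squaring gives y^2 = C^2 (1 + y'^2), i.e.
    y'^2 = y^2 / C^2 − 1.
Separating variables,
    dy / sqrt(y^2 − C^2) = dx / C,
and integrating gives arccosh(y / C) = (x − a)/C, so
    y(x) = C cosh((x − a)/C),
the catenary. The constants C and a are fixed by the two endpoint conditions (and, for the hanging-chain problem, the length constraint selects C).
Now fit the given data. The endpoints x = ±11 are symmetric at equal height, so the catenary is even about its minimum: a = 0 and y(x) = C cosh(x/C). The lowest point is y(0) = C cosh(0) = C, and we are told y(0) = 7, so C = 7. Therefore
    y(x) = 7 cosh(x/7),
and at the endpoints
    y(±11) = 7 cosh(11/7).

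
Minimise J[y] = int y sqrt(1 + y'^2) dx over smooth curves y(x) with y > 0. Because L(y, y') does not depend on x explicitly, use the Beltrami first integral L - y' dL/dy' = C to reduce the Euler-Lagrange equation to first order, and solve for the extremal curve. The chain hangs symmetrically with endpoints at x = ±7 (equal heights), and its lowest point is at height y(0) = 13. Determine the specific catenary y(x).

The Lagrangian L(y, y') = y sqrt(1 + y'^2) has no explicit x dependence, so the Beltrami identity applies:
    L − y' ∂L/∂y' = C.
Compute ∂L/∂y' = y · y' / sqrt(1 + y'^2). Then
    L − y' ∂L/∂y'
    = y sqrt(1 + y'^2) − y · y'^2 / sqrt(1 + y'^2)
    = y (1 + y'^2 − y'^2) / sqrt(1 + y'^2)
    = y / sqrt(1 + y'^2) = C.
Squaring gives y^2 = C^2 (1 + y'^2), i.e.
    y'^2 = y^2 / C^2 − 1.
Separating variables,
    dy / sqrt(y^2 − C^2) = dx / C,
and integrating gives arccosh(y / C) = (x − a)/C, so
    y(x) = C cosh((x − a)/C),
the catenary. The constants C and a are fixed by the two endpoint conditions (and, for the hanging-chain problem, the length constraint selects C).
Now fit the given data. The endpoints x = ±7 are symmetric at equal height, so the catenary is even about its minimum: a = 0 and y(x) = C cosh(x/C). The lowest point is y(0) = C cosh(0) = C, and we are told y(0) = 13, so C = 13. Therefore
    y(x) = 13 cosh(x/13),
and at the endpoints
    y(±7) = 13 cosh(7/13).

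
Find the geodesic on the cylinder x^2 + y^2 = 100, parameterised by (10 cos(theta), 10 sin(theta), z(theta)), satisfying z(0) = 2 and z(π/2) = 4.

Parameterise the cylinder of radius R = 10 as
    r(θ) = (10 cos θ, 10 sin θ, z(θ)).
The arc-length element is
    ds = sqrt(100 + (dz/dθ)^2) dθ,
so the Lagrangian is L = sqrt(100 + z'^2).
L depends on z' only, not on z or θ, so ∂L/∂z = 0 and
    ∂L/∂z' = z' / sqrt(100 + z'^2).
The Euler-Lagrange equation gives
    d/dθ( z' / sqrt(100 + z'^2) ) = 0,
so z' is constant. Integrating once:
    z(θ) = a θ + b,
a helix on the cylinder (a straight line when the cylinder is unrolled). The constants a, b are determined by the endpoint conditions.
With endpoint conditions z(0) = 2 and z(π/2) = 4: from z(0) = b we get b = 2, and a·π/2 + 2 = 4 gives a = 4/π, so
    z(θ) = (4/π) θ + 2.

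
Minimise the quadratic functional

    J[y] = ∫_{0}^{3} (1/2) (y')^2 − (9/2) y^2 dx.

The Lagrangian is L = (1/2) (y')^2 − (9/2) y^2.
Compute ∂L/∂y = -9y, ∂L/∂y' = y'.
The Euler-Lagrange equation d/dx(∂L/∂y') − ∂L/∂y = 0 reduces to
    y'' + 9 y = 0.
Its general solution is
    y(x) = A sin(3x) + B cos(3x),
with A, B fixed by the endpoint conditions.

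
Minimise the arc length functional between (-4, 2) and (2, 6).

Arc-length functional: J[y] = ∫ sqrt(1 + (y')^2) dx.
Lagrangian L = sqrt(1 + (y')^2) has no explicit y dependence, so ∂L/∂y = 0 and the Euler-Lagrange equation gives
    d/dx( y' / sqrt(1 + (y')^2) ) = 0  ⇒  y' / sqrt(1 + (y')^2) = const.
Hence y' is constant, so y(x) is affine.
Fitting the endpoints (-4, 2) and (2, 6):
    slope m = (6 − 2) / (2 − (-4)) = 2/3,
    intercept c = 2 − m·(-4) = 14/3.
Extremal: y(x) = (2/3) x + 14/3.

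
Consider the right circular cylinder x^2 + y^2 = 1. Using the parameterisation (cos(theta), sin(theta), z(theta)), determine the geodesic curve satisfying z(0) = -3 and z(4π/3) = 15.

Parameterise the cylinder of radius R = 1 as
    r(θ) = (cos θ, sin θ, z(θ)).
The arc-length element is
    ds = sqrt(1 + (dz/dθ)^2) dθ,
so the Lagrangian is L = sqrt(1 + z'^2).
L depends on z' only, not on z or θ, so ∂L/∂z = 0 and
    ∂L/∂z' = z' / sqrt(1 + z'^2).
The Euler-Lagrange equation gives
    d/dθ( z' / sqrt(1 + z'^2) ) = 0,
so z' is constant. Integrating once:
    z(θ) = a θ + b,
a helix on the cylinder (a straight line when the cylinder is unrolled). The constants a, b are determined by the endpoint conditions.
With endpoint conditions z(0) = -3 and z(4π/3) = 15: from z(0) = b we get b = -3, and a·4π/3 + -3 = 15 gives a = 27/(2π), so
    z(θ) = (27/(2π)) θ − 3.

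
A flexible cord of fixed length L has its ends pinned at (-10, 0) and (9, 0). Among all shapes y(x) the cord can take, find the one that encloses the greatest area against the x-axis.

Set up the augmented Lagrangian using a multiplier λ for the length constraint:
    F(y, y') = y − λ sqrt(1 + y'^2).
F has no explicit x dependence, so the Beltrami identity yields a first integral
    F − y' ∂F/∂y' = C.
Compute ∂F/∂y' = −λ y' / sqrt(1 + y'^2). Then
    y − λ sqrt(1 + y'^2) + λ y'^2 / sqrt(1 + y'^2) = C
    ⇒  y − λ / sqrt(1 + y'^2) = C.
Solving for y' and integrating gives
    (x − a)^2 + (y − b)^2 = λ^2,
a circular arc of radius λ. The constants a, b are determined by the endpoint conditions y(-10) = y(9) = 0, and λ is fixed implicitly by the length constraint
    ∫_{-10}^{9} sqrt(1 + y'^2) dx = L.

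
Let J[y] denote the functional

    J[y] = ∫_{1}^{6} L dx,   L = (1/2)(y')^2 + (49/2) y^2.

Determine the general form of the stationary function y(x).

The Lagrangian is L = (1/2)(y')^2 + (49/2) y^2.
∂L/∂y = 49y.
∂L/∂y' = y'.
The Euler-Lagrange equation d/dx(∂L/∂y') − ∂L/∂y = 0 becomes:
    y'' - 49 y = 0
General solution: y(x) = A e^(7x) + B e^(-7x), where A and B are arbitrary constants fixed by the endpoint conditions.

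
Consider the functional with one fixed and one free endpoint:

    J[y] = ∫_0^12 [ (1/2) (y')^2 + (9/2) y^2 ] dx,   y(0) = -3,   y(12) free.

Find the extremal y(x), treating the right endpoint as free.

The Lagrangian L = (1/2) (y')^2 + (9/2) y^2 gives
    ∂L/∂y = 9 y,   ∂L/∂y' = y'.
Euler-Lagrange: y'' − 9 y = 0.
With k = 3, the general solution is
    y(x) = A cosh(3 x) + B sinh(3 x).
Fixed left endpoint y(0) = -3 ⇒ A = -3.
The right endpoint x = 12 is free, so the natural (transversality) condition is ∂L/∂y' |_{x=12} = 0, i.e. y'(12) = 0.
Compute y'(x) = A k sinh(k x) + B k cosh(k x), so
    y'(12) = A k sinh(k·12) + B k cosh(k·12) = 0
    ⇒ B = −A tanh(k·12) = 3 tanh(3·12).
Therefore the extremal is
    y(x) = −3 cosh(3 x) + 3 tanh(3·12) sinh(3 x).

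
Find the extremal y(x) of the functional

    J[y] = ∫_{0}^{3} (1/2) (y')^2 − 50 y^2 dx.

The Lagrangian is L = (1/2) (y')^2 − 50 y^2.
Compute ∂L/∂y = -100y, ∂L/∂y' = y'.
The Euler-Lagrange equation d/dx(∂L/∂y') − ∂L/∂y = 0 reduces to
    y'' + 100 y = 0.
Its general solution is
    y(x) = A sin(10x) + B cos(10x),
with A, B fixed by the endpoint conditions.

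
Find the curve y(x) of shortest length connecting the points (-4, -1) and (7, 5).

Arc-length functional: J[y] = ∫ sqrt(1 + (y')^2) dx.
Lagrangian L = sqrt(1 + (y')^2) has no explicit y dependence, so ∂L/∂y = 0 and the Euler-Lagrange equation gives
    d/dx( y' / sqrt(1 + (y')^2) ) = 0  ⇒  y' / sqrt(1 + (y')^2) = const.
Hence y' is constant, so y(x) is affine.
Fitting the endpoints (-4, -1) and (7, 5):
    slope m = (5 − (-1)) / (7 − (-4)) = 6/11,
    intercept c = (-1) − m·(-4) = 13/11.
Extremal: y(x) = (6/11) x + 13/11.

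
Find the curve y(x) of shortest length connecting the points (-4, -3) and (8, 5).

Arc-length functional: J[y] = ∫ sqrt(1 + (y')^2) dx.
Lagrangian L = sqrt(1 + (y')^2) has no explicit y dependence, so ∂L/∂y = 0 and the Euler-Lagrange equation gives
    d/dx( y' / sqrt(1 + (y')^2) ) = 0  ⇒  y' / sqrt(1 + (y')^2) = const.
Hence y' is constant, so y(x) is affine.
Fitting the endpoints (-4, -3) and (8, 5):
    slope m = (5 − (-3)) / (8 − (-4)) = 2/3,
    intercept c = (-3) − m·(-4) = -1/3.
Extremal: y(x) = (2/3) x - 1/3.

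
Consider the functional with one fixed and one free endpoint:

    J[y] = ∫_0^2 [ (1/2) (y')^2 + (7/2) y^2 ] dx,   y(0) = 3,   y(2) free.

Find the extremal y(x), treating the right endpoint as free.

The Lagrangian L = (1/2) (y')^2 + (7/2) y^2 gives
    ∂L/∂y = 7 y,   ∂L/∂y' = y'.
Euler-Lagrange: y'' − 7 y = 0.
With k = sqrt(7), the general solution is
    y(x) = A cosh(sqrt(7) x) + B sinh(sqrt(7) x).
Fixed left endpoint y(0) = 3 ⇒ A = 3.
The right endpoint x = 2 is free, so the natural (transversality) condition is ∂L/∂y' |_{x=2} = 0, i.e. y'(2) = 0.
Compute y'(x) = A k sinh(k x) + B k cosh(k x), so
    y'(2) = A k sinh(k·2) + B k cosh(k·2) = 0
    ⇒ B = −A tanh(k·2) = − 3 tanh(sqrt(7)·2).
Therefore the extremal is
    y(x) = 3 cosh(sqrt(7) x) − 3 tanh(sqrt(7)·2) sinh(sqrt(7) x).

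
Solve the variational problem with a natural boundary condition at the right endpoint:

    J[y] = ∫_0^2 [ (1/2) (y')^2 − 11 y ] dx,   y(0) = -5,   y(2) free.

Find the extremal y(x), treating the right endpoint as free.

The Lagrangian L = (1/2) (y')^2 − 11 y gives
    ∂L/∂y = −11,   ∂L/∂y' = y'.
Euler-Lagrange: d/dx(y') − (−11) = 0, i.e. y'' + 11 = 0, so
    y(x) = −(11/2) x^2 + C1 x + C2.
Fixed left endpoint y(0) = -5 ⇒ C2 = -5.
The right endpoint x = 2 is free, so the natural (transversality) condition is ∂L/∂y' |_{x=2} = 0, i.e. y'(2) = 0.
Compute y'(x) = −11 x + C1, so y'(2) = −22 + C1 = 0 ⇒ C1 = 22.
Therefore the extremal is
    y(x) = −(11/2) x^2 + 22 x − 5.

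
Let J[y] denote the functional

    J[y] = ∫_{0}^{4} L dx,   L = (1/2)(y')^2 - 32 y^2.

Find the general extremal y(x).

The Lagrangian is L = (1/2)(y')^2 - 32 y^2.
∂L/∂y = -64y.
∂L/∂y' = y'.
The Euler-Lagrange equation d/dx(∂L/∂y') − ∂L/∂y = 0 becomes:
    y'' + 64 y = 0
General solution: y(x) = A sin(8x) + B cos(8x), where A and B are arbitrary constants fixed by the endpoint conditions.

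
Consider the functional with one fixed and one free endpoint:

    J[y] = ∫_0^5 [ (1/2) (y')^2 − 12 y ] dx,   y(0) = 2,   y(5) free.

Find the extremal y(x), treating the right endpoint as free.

The Lagrangian L = (1/2) (y')^2 − 12 y gives
    ∂L/∂y = −12,   ∂L/∂y' = y'.
Euler-Lagrange: d/dx(y') − (−12) = 0, i.e. y'' + 12 = 0, so
    y(x) = −(12/2) x^2 + C1 x + C2.
Fixed left endpoint y(0) = 2 ⇒ C2 = 2.
The right endpoint x = 5 is free, so the natural (transversality) condition is ∂L/∂y' |_{x=5} = 0, i.e. y'(5) = 0.
Compute y'(x) = −12 x + C1, so y'(5) = −60 + C1 = 0 ⇒ C1 = 60.
Therefore the extremal is
    y(x) = −6 x^2 + 60 x + 2.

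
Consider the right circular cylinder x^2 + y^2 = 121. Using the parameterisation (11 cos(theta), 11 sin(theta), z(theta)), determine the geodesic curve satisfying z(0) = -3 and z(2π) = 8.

Parameterise the cylinder of radius R = 11 as
    r(θ) = (11 cos θ, 11 sin θ, z(θ)).
The arc-length element is
    ds = sqrt(121 + (dz/dθ)^2) dθ,
so the Lagrangian is L = sqrt(121 + z'^2).
L depends on z' only, not on z or θ, so ∂L/∂z = 0 and
    ∂L/∂z' = z' / sqrt(121 + z'^2).
The Euler-Lagrange equation gives
    d/dθ( z' / sqrt(121 + z'^2) ) = 0,
so z' is constant. Integrating once:
    z(θ) = a θ + b,
a helix on the cylinder (a straight line when the cylinder is unrolled). The constants a, b are determined by the endpoint conditions.
With endpoint conditions z(0) = -3 and z(2π) = 8: from z(0) = b we get b = -3, and a·2π + -3 = 8 gives a = 11/(2π), so
    z(θ) = (11/(2π)) θ − 3.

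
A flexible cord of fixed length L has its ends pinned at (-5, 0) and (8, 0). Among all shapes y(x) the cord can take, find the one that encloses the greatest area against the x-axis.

Set up the augmented Lagrangian using a multiplier λ for the length constraint:
    F(y, y') = y − λ sqrt(1 + y'^2).
F has no explicit x dependence, so the Beltrami identity yields a first integral
    F − y' ∂F/∂y' = C.
Compute ∂F/∂y' = −λ y' / sqrt(1 + y'^2). Then
    y − λ sqrt(1 + y'^2) + λ y'^2 / sqrt(1 + y'^2) = C
    ⇒  y − λ / sqrt(1 + y'^2) = C.
Solving for y' and integrating gives
    (x − a)^2 + (y − b)^2 = λ^2,
a circular arc of radius λ. The constants a, b are determined by the endpoint conditions y(-5) = y(8) = 0, and λ is fixed implicitly by the length constraint
    ∫_{-5}^{8} sqrt(1 + y'^2) dx = L.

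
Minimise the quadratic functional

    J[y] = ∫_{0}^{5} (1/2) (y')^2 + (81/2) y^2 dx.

The Lagrangian is L = (1/2) (y')^2 + (81/2) y^2.
Compute ∂L/∂y = 81y, ∂L/∂y' = y'.
The Euler-Lagrange equation d/dx(∂L/∂y') − ∂L/∂y = 0 reduces to
    y'' − 81 y = 0.
Its general solution is
    y(x) = A e^(9x) + B e^(−9x),
with A, B fixed by the endpoint conditions.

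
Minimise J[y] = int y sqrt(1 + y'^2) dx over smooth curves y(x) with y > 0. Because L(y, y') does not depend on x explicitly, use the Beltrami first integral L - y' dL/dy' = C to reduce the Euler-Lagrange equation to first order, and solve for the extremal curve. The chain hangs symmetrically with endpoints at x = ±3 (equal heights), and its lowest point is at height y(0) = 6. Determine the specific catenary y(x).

The Lagrangian L(y, y') = y sqrt(1 + y'^2) has no explicit x dependence, so the Beltrami identity applies:
    L − y' ∂L/∂y' = C.
Compute ∂L/∂y' = y · y' / sqrt(1 + y'^2). Then
    L − y' ∂L/∂y'
    = y sqrt(1 + y'^2) − y · y'^2 / sqrt(1 + y'^2)
    = y (1 + y'^2 − y'^2) / sqrt(1 + y'^2)
    = y / sqrt(1 + y'^2) = C.
Squaring gives y^2 = C^2 (1 + y'^2), i.e.
    y'^2 = y^2 / C^2 − 1.
Separating variables,
    dy / sqrt(y^2 − C^2) = dx / C,
and integrating gives arccosh(y / C) = (x − a)/C, so
    y(x) = C cosh((x − a)/C),
the catenary. The constants C and a are fixed by the two endpoint conditions (and, for the hanging-chain problem, the length constraint selects C).
Now fit the given data. The endpoints x = ±3 are symmetric at equal height, so the catenary is even about its minimum: a = 0 and y(x) = C cosh(x/C). The lowest point is y(0) = C cosh(0) = C, and we are told y(0) = 6, so C = 6. Therefore
    y(x) = 6 cosh(x/6),
and at the endpoints
    y(±3) = 6 cosh(3/6).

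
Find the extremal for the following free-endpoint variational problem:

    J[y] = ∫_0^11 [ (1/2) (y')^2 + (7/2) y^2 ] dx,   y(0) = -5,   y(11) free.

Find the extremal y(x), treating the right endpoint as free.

The Lagrangian L = (1/2) (y')^2 + (7/2) y^2 gives
    ∂L/∂y = 7 y,   ∂L/∂y' = y'.
Euler-Lagrange: y'' − 7 y = 0.
With k = sqrt(7), the general solution is
    y(x) = A cosh(sqrt(7) x) + B sinh(sqrt(7) x).
Fixed left endpoint y(0) = -5 ⇒ A = -5.
The right endpoint x = 11 is free, so the natural (transversality) condition is ∂L/∂y' |_{x=11} = 0, i.e. y'(11) = 0.
Compute y'(x) = A k sinh(k x) + B k cosh(k x), so
    y'(11) = A k sinh(k·11) + B k cosh(k·11) = 0
    ⇒ B = −A tanh(k·11) = 5 tanh(sqrt(7)·11).
Therefore the extremal is
    y(x) = −5 cosh(sqrt(7) x) + 5 tanh(sqrt(7)·11) sinh(sqrt(7) x).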